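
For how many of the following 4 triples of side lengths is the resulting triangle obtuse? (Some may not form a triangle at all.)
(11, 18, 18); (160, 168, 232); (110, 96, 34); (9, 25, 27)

(11,18,18): 11²+18² = 445 > 324 = 18² → acute
(160,168,232): 160²+168² = 53824 = 232² → right
(110,96,34): 34²+96² = 10372 < 12100 = 110² → obtuse
(9,25,27): 9²+25² = 706 < 729 = 27² → obtuse
2 of the 4 are obtuse.

2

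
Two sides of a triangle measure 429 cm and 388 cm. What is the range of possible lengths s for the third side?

41 < s < 817

By the triangle inequality, s must be less than 429 + 388 = 817 and greater than |429 − 388| = 41.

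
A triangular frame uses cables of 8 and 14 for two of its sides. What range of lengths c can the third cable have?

By the triangle inequality, c must be less than 8 + 14 = 22 and greater than |8 − 14| = 6.

6 < c < 22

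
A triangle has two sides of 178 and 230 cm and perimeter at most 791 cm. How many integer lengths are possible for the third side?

Triangle inequality: 52 < x < 408. Perimeter ≤ 791 gives x ≤ 791 − 178 − 230 = 383.
So 52 < x ≤ 383; integers 53 through 383: 331 values.

331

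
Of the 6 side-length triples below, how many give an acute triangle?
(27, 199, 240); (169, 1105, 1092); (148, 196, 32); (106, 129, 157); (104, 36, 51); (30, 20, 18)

1

(27,199,240): 27+199 ≤ 240, not a triangle
(169,1105,1092): 169²+1092² = 1221025 = 1105² → right
(148,196,32): 32+148 ≤ 196, not a triangle
(106,129,157): 106²+129² = 27877 > 24649 = 157² → acute
(104,36,51): 36+51 ≤ 104, not a triangle
(30,20,18): 18²+20² = 724 < 900 = 30² → obtuse
1 of the 6 is acute.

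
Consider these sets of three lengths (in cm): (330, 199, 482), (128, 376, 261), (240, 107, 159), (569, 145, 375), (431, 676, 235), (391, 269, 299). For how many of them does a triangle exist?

(199,330,482): 199+330 > 482 → valid
(128,261,376): 128+261 > 376 → valid
(107,159,240): 107+159 > 240 → valid
(145,375,569): 145+375 ≤ 569 → not valid
(235,431,676): 235+431 ≤ 676 → not valid
(269,299,391): 269+299 > 391 → valid
4 of the 6 triples form a triangle.

4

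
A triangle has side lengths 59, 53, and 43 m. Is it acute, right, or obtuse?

acute

Compare the square of the longest side to the sum of squares of the other two: 43² + 53² = 4658 > 3481 = 59².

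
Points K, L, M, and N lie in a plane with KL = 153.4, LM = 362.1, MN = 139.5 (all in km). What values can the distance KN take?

The maximum is all hops collinear in one direction: 153.4 + 362.1 + 139.5 = 655.0.
The longest hop is 362.1; the others sum to 292.9. Folding the others back against it leaves at least 362.1 − 292.9 = 69.2.

69.2 ≤ KN ≤ 655.0 km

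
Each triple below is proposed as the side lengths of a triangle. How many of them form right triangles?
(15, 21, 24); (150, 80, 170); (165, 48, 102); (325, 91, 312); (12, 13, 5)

3

(15,21,24): 15²+21² = 666 > 576 = 24² → acute
(150,80,170): 80²+150² = 28900 = 170² → right
(165,48,102): 48+102 ≤ 165, not a triangle
(325,91,312): 91²+312² = 105625 = 325² → right
(12,13,5): 5²+12² = 169 = 13² → right
3 of the 5 are right.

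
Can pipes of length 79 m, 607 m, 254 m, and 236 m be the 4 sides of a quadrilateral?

For a quadrilateral, each side must be shorter than the sum of the others.
Here the longest side is 607, but the remaining 3 sides sum to only 569.

No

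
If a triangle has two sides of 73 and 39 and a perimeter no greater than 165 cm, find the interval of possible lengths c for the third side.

Triangle inequality alone gives 34 < c < 112.
The perimeter condition gives c ≤ 165 − 73 − 39 = 53.
Intersecting the two: 34 < c ≤ 53.

34 < c ≤ 53 cm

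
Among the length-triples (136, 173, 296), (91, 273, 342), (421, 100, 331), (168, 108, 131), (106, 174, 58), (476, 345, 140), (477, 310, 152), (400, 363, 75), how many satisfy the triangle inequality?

6

(136,173,296): 136+173 > 296 → valid
(91,273,342): 91+273 > 342 → valid
(100,331,421): 100+331 > 421 → valid
(108,131,168): 108+131 > 168 → valid
(58,106,174): 58+106 ≤ 174 → not valid
(140,345,476): 140+345 > 476 → valid
(152,310,477): 152+310 ≤ 477 → not valid
(75,363,400): 75+363 > 400 → valid
6 of the 8 triples form a triangle.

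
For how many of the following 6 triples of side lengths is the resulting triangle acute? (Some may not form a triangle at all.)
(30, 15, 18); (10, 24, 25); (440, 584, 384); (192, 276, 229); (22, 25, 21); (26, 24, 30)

4

(30,15,18): 15²+18² = 549 < 900 = 30² → obtuse
(10,24,25): 10²+24² = 676 > 625 = 25² → acute
(440,584,384): 384²+440² = 341056 = 584² → right
(192,276,229): 192²+229² = 89305 > 76176 = 276² → acute
(22,25,21): 21²+22² = 925 > 625 = 25² → acute
(26,24,30): 24²+26² = 1252 > 900 = 30² → acute
4 of the 6 are acute.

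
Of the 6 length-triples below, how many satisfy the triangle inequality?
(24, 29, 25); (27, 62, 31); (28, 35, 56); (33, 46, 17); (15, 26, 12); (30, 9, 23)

5

(24,25,29): 24+25 > 29 → valid
(27,31,62): 27+31 ≤ 62 → not valid
(28,35,56): 28+35 > 56 → valid
(17,33,46): 17+33 > 46 → valid
(12,15,26): 12+15 > 26 → valid
(9,23,30): 9+23 > 30 → valid
5 of the 6 triples form a triangle.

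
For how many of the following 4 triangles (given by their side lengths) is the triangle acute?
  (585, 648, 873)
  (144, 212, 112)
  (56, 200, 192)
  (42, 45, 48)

(585,648,873): 585²+648² = 762129 = 873² → right
(144,212,112): 112²+144² = 33280 < 44944 = 212² → obtuse
(56,200,192): 56²+192² = 40000 = 200² → right
(42,45,48): 42²+45² = 3789 > 2304 = 48² → acute
1 of the 4 is acute.

1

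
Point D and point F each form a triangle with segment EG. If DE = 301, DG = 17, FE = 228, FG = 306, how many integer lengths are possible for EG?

From triangle DEG: 284 < EG < 318.
From triangle FEG: 78 < EG < 534.
Intersection: 284 < EG < 318, so integers 285 through 317: 33 values.

33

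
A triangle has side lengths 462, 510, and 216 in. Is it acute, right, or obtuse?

right

Compare the square of the longest side to the sum of squares of the other two: 216² + 462² = 260100 = 510².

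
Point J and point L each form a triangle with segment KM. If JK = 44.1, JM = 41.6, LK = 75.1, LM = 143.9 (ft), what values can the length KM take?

From triangle JKM: |44.1 − 41.6| < KM < 44.1 + 41.6, i.e. 2.5 < KM < 85.7.
From triangle LKM: 68.8 < KM < 219.0.
Both must hold, so KM lies in the intersection.

68.8 < KM < 85.7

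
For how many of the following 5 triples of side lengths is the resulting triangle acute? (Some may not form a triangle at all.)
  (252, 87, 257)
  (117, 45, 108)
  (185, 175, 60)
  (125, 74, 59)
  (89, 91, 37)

2

(252,87,257): 87²+252² = 71073 > 66049 = 257² → acute
(117,45,108): 45²+108² = 13689 = 117² → right
(185,175,60): 60²+175² = 34225 = 185² → right
(125,74,59): 59²+74² = 8957 < 15625 = 125² → obtuse
(89,91,37): 37²+89² = 9290 > 8281 = 91² → acute
2 of the 5 are acute.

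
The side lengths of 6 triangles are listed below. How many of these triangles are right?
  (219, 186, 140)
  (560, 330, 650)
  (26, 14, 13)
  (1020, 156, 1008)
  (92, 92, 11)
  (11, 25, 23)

2

(219,186,140): 140²+186² = 54196 > 47961 = 219² → acute
(560,330,650): 330²+560² = 422500 = 650² → right
(26,14,13): 13²+14² = 365 < 676 = 26² → obtuse
(1020,156,1008): 156²+1008² = 1040400 = 1020² → right
(92,92,11): 11²+92² = 8585 > 8464 = 92² → acute
(11,25,23): 11²+23² = 650 > 625 = 25² → acute
2 of the 6 are right.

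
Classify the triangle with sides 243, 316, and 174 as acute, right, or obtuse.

Compare the square of the longest side to the sum of squares of the other two: 174² + 243² = 89325 < 99856 = 316².

obtuse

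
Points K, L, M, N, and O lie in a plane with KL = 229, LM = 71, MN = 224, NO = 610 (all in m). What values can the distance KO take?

The maximum is all hops collinear in one direction: 229 + 71 + 224 + 610 = 1134.
The longest hop is 610; the others sum to 524. Folding the others back against it leaves at least 610 − 524 = 86.

86 ≤ KO ≤ 1134 m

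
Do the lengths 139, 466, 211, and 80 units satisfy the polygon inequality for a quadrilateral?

No

For a quadrilateral, each side must be shorter than the sum of the others.
Here the longest side is 466, but the remaining 3 sides sum to only 430.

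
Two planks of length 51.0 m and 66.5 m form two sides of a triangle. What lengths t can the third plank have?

By the triangle inequality, t must be less than 51.0 + 66.5 = 117.5 and greater than |51.0 − 66.5| = 15.5.

15.5 < t < 117.5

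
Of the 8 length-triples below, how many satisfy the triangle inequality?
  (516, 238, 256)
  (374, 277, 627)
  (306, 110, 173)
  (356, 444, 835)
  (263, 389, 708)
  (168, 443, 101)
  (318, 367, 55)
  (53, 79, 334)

2

(238,256,516): 238+256 ≤ 516 → not valid
(277,374,627): 277+374 > 627 → valid
(110,173,306): 110+173 ≤ 306 → not valid
(356,444,835): 356+444 ≤ 835 → not valid
(263,389,708): 263+389 ≤ 708 → not valid
(101,168,443): 101+168 ≤ 443 → not valid
(55,318,367): 55+318 > 367 → valid
(53,79,334): 53+79 ≤ 334 → not valid
2 of the 8 triples form a triangle.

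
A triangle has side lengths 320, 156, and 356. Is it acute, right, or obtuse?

Compare the square of the longest side to the sum of squares of the other two: 156² + 320² = 126736 = 356².

right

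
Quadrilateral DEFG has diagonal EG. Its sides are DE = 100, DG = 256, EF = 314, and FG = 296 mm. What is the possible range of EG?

156 < EG < 356

From triangle DEG: |100 − 256| < EG < 100 + 256, i.e. 156 < EG < 356.
From triangle FEG: 18 < EG < 610.
Both must hold, so EG lies in the intersection.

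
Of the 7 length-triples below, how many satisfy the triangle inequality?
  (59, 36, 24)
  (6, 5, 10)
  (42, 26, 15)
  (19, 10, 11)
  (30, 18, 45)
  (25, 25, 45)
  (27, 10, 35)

(24,36,59): 24+36 > 59 → valid
(5,6,10): 5+6 > 10 → valid
(15,26,42): 15+26 ≤ 42 → not valid
(10,11,19): 10+11 > 19 → valid
(18,30,45): 18+30 > 45 → valid
(25,25,45): 25+25 > 45 → valid
(10,27,35): 10+27 > 35 → valid
6 of the 7 triples form a triangle.

6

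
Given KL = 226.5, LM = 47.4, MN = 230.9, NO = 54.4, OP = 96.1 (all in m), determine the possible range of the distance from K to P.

The maximum is all hops collinear in one direction: 226.5 + 47.4 + 230.9 + 54.4 + 96.1 = 655.3.
The longest hop is 230.9; the others sum to 424.4. Since 230.9 ≤ 424.4, the path can fold back on itself completely, so the minimum distance is 0.

0 ≤ KP ≤ 655.3 m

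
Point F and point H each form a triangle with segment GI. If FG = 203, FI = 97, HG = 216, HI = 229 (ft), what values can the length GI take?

From triangle FGI: |203 − 97| < GI < 203 + 97, i.e. 106 < GI < 300.
From triangle HGI: 13 < GI < 445.
Both must hold, so GI lies in the intersection.

106 < GI < 300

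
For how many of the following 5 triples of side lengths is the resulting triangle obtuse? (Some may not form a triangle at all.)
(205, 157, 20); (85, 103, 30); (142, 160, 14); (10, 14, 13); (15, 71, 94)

1

(205,157,20): 20+157 ≤ 205, not a triangle
(85,103,30): 30²+85² = 8125 < 10609 = 103² → obtuse
(142,160,14): 14+142 ≤ 160, not a triangle
(10,14,13): 10²+13² = 269 > 196 = 14² → acute
(15,71,94): 15+71 ≤ 94, not a triangle
1 of the 5 is obtuse.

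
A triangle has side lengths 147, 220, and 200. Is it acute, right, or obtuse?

acute

Compare the square of the longest side to the sum of squares of the other two: 147² + 200² = 61609 > 48400 = 220².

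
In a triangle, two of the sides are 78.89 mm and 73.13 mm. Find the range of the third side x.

5.76 < x < 152.02

By the triangle inequality, x must be less than 78.89 + 73.13 = 152.02 and greater than |78.89 − 73.13| = 5.76.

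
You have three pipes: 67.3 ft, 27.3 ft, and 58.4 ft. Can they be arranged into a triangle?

The longest side is 67.3, and the other two sum to 85.7.
Since 85.7 > 67.3, the triangle inequality holds.

Yes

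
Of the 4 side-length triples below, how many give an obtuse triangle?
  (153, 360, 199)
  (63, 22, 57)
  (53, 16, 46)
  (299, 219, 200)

3

(153,360,199): 153+199 ≤ 360, not a triangle
(63,22,57): 22²+57² = 3733 < 3969 = 63² → obtuse
(53,16,46): 16²+46² = 2372 < 2809 = 53² → obtuse
(299,219,200): 200²+219² = 87961 < 89401 = 299² → obtuse
3 of the 4 are obtuse.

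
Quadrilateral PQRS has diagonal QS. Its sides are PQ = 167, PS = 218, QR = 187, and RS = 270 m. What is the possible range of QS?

83 < QS < 385

From triangle PQS: |167 − 218| < QS < 167 + 218, i.e. 51 < QS < 385.
From triangle RQS: 83 < QS < 457.
Both must hold, so QS lies in the intersection.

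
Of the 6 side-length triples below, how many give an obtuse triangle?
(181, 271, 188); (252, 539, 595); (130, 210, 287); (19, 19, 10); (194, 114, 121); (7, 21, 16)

(181,271,188): 181²+188² = 68105 < 73441 = 271² → obtuse
(252,539,595): 252²+539² = 354025 = 595² → right
(130,210,287): 130²+210² = 61000 < 82369 = 287² → obtuse
(19,19,10): 10²+19² = 461 > 361 = 19² → acute
(194,114,121): 114²+121² = 27637 < 37636 = 194² → obtuse
(7,21,16): 7²+16² = 305 < 441 = 21² → obtuse
4 of the 6 are obtuse.

4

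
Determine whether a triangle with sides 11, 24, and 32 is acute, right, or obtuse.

Compare the square of the longest side to the sum of squares of the other two: 11² + 24² = 697 < 1024 = 32².

obtuse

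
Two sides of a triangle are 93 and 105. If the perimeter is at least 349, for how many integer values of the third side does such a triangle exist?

Triangle inequality: 12 < x < 198. Perimeter ≥ 349 gives x ≥ 349 − 93 − 105 = 151.
So 151 ≤ x < 198; integers 151 through 197: 47 values.

47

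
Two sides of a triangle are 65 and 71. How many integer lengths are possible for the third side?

The third side lies in the open interval (6, 136).
Integers from 7 to 135 inclusive: 135 − 7 + 1 = 129.

129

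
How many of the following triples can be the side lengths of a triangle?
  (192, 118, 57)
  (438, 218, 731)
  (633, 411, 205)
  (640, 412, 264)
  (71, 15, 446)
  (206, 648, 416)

1

(57,118,192): 57+118 ≤ 192 → not valid
(218,438,731): 218+438 ≤ 731 → not valid
(205,411,633): 205+411 ≤ 633 → not valid
(264,412,640): 264+412 > 640 → valid
(15,71,446): 15+71 ≤ 446 → not valid
(206,416,648): 206+416 ≤ 648 → not valid
1 of the 6 triples forms a triangle.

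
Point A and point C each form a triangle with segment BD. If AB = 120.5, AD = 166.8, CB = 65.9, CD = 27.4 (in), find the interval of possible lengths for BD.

46.3 < BD < 93.3

From triangle ABD: |120.5 − 166.8| < BD < 120.5 + 166.8, i.e. 46.3 < BD < 287.3.
From triangle CBD: 38.5 < BD < 93.3.
Both must hold, so BD lies in the intersection.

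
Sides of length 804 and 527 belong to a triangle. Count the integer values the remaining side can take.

The third side lies in the open interval (277, 1331).
Integers from 278 to 1330 inclusive: 1330 − 278 + 1 = 1053.

1053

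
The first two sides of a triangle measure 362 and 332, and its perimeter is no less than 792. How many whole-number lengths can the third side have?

Triangle inequality: 30 < x < 694. Perimeter ≥ 792 gives x ≥ 792 − 362 − 332 = 98.
So 98 ≤ x < 694; integers 98 through 693: 596 values.

596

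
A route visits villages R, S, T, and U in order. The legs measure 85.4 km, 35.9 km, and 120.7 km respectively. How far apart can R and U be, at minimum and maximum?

The maximum is all hops collinear in one direction: 85.4 + 35.9 + 120.7 = 242.0.
The longest hop is 120.7; the others sum to 121.3. Since 120.7 ≤ 121.3, the path can fold back on itself completely, so the minimum distance is 0.

0 ≤ RU ≤ 242.0 km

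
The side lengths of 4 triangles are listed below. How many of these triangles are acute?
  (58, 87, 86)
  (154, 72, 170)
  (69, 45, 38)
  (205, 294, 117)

(58,87,86): 58²+86² = 10760 > 7569 = 87² → acute
(154,72,170): 72²+154² = 28900 = 170² → right
(69,45,38): 38²+45² = 3469 < 4761 = 69² → obtuse
(205,294,117): 117²+205² = 55714 < 86436 = 294² → obtuse
1 of the 4 is acute.

1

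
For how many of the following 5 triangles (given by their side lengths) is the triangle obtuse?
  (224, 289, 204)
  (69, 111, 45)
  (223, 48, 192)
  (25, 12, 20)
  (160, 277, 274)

(224,289,204): 204²+224² = 91792 > 83521 = 289² → acute
(69,111,45): 45²+69² = 6786 < 12321 = 111² → obtuse
(223,48,192): 48²+192² = 39168 < 49729 = 223² → obtuse
(25,12,20): 12²+20² = 544 < 625 = 25² → obtuse
(160,277,274): 160²+274² = 100676 > 76729 = 277² → acute
3 of the 5 are obtuse.

3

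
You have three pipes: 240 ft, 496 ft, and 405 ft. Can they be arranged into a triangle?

Yes

The longest side is 496, and the other two sum to 645.
Since 645 > 496, the triangle inequality holds.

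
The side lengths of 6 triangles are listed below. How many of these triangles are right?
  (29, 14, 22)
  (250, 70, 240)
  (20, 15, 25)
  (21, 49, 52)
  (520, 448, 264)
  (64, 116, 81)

3

(29,14,22): 14²+22² = 680 < 841 = 29² → obtuse
(250,70,240): 70²+240² = 62500 = 250² → right
(20,15,25): 15²+20² = 625 = 25² → right
(21,49,52): 21²+49² = 2842 > 2704 = 52² → acute
(520,448,264): 264²+448² = 270400 = 520² → right
(64,116,81): 64²+81² = 10657 < 13456 = 116² → obtuse
3 of the 6 are right.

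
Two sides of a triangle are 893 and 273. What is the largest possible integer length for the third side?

1165

The third side must be strictly less than 893 + 273 = 1166.
The largest integer below 1166 is 1165.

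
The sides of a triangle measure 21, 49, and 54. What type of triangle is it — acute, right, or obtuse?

obtuse

Compare the square of the longest side to the sum of squares of the other two: 21² + 49² = 2842 < 2916 = 54².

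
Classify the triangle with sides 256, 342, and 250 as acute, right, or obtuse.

acute

Compare the square of the longest side to the sum of squares of the other two: 250² + 256² = 128036 > 116964 = 342².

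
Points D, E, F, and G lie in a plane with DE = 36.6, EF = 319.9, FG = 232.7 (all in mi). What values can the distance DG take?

50.6 ≤ DG ≤ 589.2 mi

The maximum is all hops collinear in one direction: 36.6 + 319.9 + 232.7 = 589.2.
The longest hop is 319.9; the others sum to 269.3. Folding the others back against it leaves at least 319.9 − 269.3 = 50.6.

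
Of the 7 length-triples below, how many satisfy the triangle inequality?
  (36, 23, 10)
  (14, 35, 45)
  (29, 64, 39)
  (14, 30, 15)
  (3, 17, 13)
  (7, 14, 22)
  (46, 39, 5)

2

(10,23,36): 10+23 ≤ 36 → not valid
(14,35,45): 14+35 > 45 → valid
(29,39,64): 29+39 > 64 → valid
(14,15,30): 14+15 ≤ 30 → not valid
(3,13,17): 3+13 ≤ 17 → not valid
(7,14,22): 7+14 ≤ 22 → not valid
(5,39,46): 5+39 ≤ 46 → not valid
2 of the 7 triples form a triangle.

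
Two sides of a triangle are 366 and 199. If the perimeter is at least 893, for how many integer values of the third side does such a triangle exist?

237

Triangle inequality: 167 < x < 565. Perimeter ≥ 893 gives x ≥ 893 − 366 − 199 = 328.
So 328 ≤ x < 565; integers 328 through 564: 237 values.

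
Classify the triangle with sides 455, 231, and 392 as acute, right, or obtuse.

Compare the square of the longest side to the sum of squares of the other two: 231² + 392² = 207025 = 455².

right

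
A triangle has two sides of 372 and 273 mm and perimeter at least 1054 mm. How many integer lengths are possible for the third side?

236

Triangle inequality: 99 < x < 645. Perimeter ≥ 1054 gives x ≥ 1054 − 372 − 273 = 409.
So 409 ≤ x < 645; integers 409 through 644: 236 values.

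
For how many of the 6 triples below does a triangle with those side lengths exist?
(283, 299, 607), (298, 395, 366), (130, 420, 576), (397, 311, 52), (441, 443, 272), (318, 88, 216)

(283,299,607): 283+299 ≤ 607 → not valid
(298,366,395): 298+366 > 395 → valid
(130,420,576): 130+420 ≤ 576 → not valid
(52,311,397): 52+311 ≤ 397 → not valid
(272,441,443): 272+441 > 443 → valid
(88,216,318): 88+216 ≤ 318 → not valid
2 of the 6 triples form a triangle.

2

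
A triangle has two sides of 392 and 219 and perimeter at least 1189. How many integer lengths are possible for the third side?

33

Triangle inequality: 173 < x < 611. Perimeter ≥ 1189 gives x ≥ 1189 − 392 − 219 = 578.
So 578 ≤ x < 611; integers 578 through 610: 33 values.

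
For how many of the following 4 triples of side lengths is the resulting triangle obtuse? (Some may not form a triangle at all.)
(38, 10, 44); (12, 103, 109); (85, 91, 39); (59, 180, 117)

(38,10,44): 10²+38² = 1544 < 1936 = 44² → obtuse
(12,103,109): 12²+103² = 10753 < 11881 = 109² → obtuse
(85,91,39): 39²+85² = 8746 > 8281 = 91² → acute
(59,180,117): 59+117 ≤ 180, not a triangle
2 of the 4 are obtuse.

2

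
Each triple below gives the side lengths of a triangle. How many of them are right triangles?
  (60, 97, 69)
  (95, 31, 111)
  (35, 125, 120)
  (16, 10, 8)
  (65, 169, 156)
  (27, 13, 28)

2

(60,97,69): 60²+69² = 8361 < 9409 = 97² → obtuse
(95,31,111): 31²+95² = 9986 < 12321 = 111² → obtuse
(35,125,120): 35²+120² = 15625 = 125² → right
(16,10,8): 8²+10² = 164 < 256 = 16² → obtuse
(65,169,156): 65²+156² = 28561 = 169² → right
(27,13,28): 13²+27² = 898 > 784 = 28² → acute
2 of the 6 are right.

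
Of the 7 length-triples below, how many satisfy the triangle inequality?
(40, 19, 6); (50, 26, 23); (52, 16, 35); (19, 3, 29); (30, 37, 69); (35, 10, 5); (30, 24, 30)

(6,19,40): 6+19 ≤ 40 → not valid
(23,26,50): 23+26 ≤ 50 → not valid
(16,35,52): 16+35 ≤ 52 → not valid
(3,19,29): 3+19 ≤ 29 → not valid
(30,37,69): 30+37 ≤ 69 → not valid
(5,10,35): 5+10 ≤ 35 → not valid
(24,30,30): 24+30 > 30 → valid
1 of the 7 triples forms a triangle.

1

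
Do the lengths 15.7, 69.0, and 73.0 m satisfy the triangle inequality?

The longest side is 73.0, and the other two sum to 84.7.
Since 84.7 > 73.0, the triangle inequality holds.

Yes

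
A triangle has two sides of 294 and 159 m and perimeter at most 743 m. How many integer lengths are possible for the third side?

155

Triangle inequality: 135 < x < 453. Perimeter ≤ 743 gives x ≤ 743 − 294 − 159 = 290.
So 135 < x ≤ 290; integers 136 through 290: 155 values.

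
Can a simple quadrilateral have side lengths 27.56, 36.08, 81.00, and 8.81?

No

For a quadrilateral, each side must be shorter than the sum of the others.
Here the longest side is 81.00, but the remaining 3 sides sum to only 72.45.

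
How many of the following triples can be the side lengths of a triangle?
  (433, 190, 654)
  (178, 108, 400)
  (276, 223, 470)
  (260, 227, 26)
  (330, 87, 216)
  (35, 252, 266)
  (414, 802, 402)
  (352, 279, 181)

4

(190,433,654): 190+433 ≤ 654 → not valid
(108,178,400): 108+178 ≤ 400 → not valid
(223,276,470): 223+276 > 470 → valid
(26,227,260): 26+227 ≤ 260 → not valid
(87,216,330): 87+216 ≤ 330 → not valid
(35,252,266): 35+252 > 266 → valid
(402,414,802): 402+414 > 802 → valid
(181,279,352): 181+279 > 352 → valid
4 of the 8 triples form a triangle.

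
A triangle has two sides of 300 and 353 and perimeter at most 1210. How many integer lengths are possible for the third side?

Triangle inequality: 53 < x < 653. Perimeter ≤ 1210 gives x ≤ 1210 − 300 − 353 = 557.
So 53 < x ≤ 557; integers 54 through 557: 504 values.

504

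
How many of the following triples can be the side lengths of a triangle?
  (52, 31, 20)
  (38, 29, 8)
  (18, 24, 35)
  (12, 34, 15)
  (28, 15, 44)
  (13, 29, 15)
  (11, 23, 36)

1

(20,31,52): 20+31 ≤ 52 → not valid
(8,29,38): 8+29 ≤ 38 → not valid
(18,24,35): 18+24 > 35 → valid
(12,15,34): 12+15 ≤ 34 → not valid
(15,28,44): 15+28 ≤ 44 → not valid
(13,15,29): 13+15 ≤ 29 → not valid
(11,23,36): 11+23 ≤ 36 → not valid
1 of the 7 triples forms a triangle.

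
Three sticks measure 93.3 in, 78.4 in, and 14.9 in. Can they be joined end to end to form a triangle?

The two shorter sides sum to 93.3, exactly equal to the longest side 93.3.
That gives only a degenerate (flat) triangle — the inequality must be strict.

No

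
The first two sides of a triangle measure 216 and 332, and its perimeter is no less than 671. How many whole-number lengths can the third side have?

Triangle inequality: 116 < x < 548. Perimeter ≥ 671 gives x ≥ 671 − 216 − 332 = 123.
So 123 ≤ x < 548; integers 123 through 547: 425 values.

425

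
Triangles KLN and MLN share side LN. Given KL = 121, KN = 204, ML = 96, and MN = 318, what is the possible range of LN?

222 < LN < 325

From triangle KLN: |121 − 204| < LN < 121 + 204, i.e. 83 < LN < 325.
From triangle MLN: 222 < LN < 414.
Both must hold, so LN lies in the intersection.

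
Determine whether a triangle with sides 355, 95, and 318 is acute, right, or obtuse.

Compare the square of the longest side to the sum of squares of the other two: 95² + 318² = 110149 < 126025 = 355².

obtuse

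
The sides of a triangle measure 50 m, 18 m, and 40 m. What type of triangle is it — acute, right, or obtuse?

Compare the square of the longest side to the sum of squares of the other two: 18² + 40² = 1924 < 2500 = 50².

obtuse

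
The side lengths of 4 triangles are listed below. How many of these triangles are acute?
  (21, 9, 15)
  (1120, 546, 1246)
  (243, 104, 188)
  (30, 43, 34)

1

(21,9,15): 9²+15² = 306 < 441 = 21² → obtuse
(1120,546,1246): 546²+1120² = 1552516 = 1246² → right
(243,104,188): 104²+188² = 46160 < 59049 = 243² → obtuse
(30,43,34): 30²+34² = 2056 > 1849 = 43² → acute
1 of the 4 is acute.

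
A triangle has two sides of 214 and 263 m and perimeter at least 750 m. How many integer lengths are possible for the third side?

204

Triangle inequality: 49 < x < 477. Perimeter ≥ 750 gives x ≥ 750 − 214 − 263 = 273.
So 273 ≤ x < 477; integers 273 through 476: 204 values.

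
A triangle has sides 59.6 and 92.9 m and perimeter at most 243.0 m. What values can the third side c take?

33.3 < c ≤ 90.5 m

Triangle inequality alone gives 33.3 < c < 152.5.
The perimeter condition gives c ≤ 243.0 − 59.6 − 92.9 = 90.5.
Intersecting the two: 33.3 < c ≤ 90.5.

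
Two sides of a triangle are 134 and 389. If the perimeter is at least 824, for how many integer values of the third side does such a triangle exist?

Triangle inequality: 255 < x < 523. Perimeter ≥ 824 gives x ≥ 824 − 134 − 389 = 301.
So 301 ≤ x < 523; integers 301 through 522: 222 values.

222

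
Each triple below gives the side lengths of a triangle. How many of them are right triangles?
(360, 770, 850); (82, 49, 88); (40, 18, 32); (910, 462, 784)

2

(360,770,850): 360²+770² = 722500 = 850² → right
(82,49,88): 49²+82² = 9125 > 7744 = 88² → acute
(40,18,32): 18²+32² = 1348 < 1600 = 40² → obtuse
(910,462,784): 462²+784² = 828100 = 910² → right
2 of the 4 are right.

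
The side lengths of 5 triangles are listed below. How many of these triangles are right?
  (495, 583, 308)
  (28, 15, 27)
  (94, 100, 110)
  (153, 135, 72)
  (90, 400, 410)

(495,583,308): 308²+495² = 339889 = 583² → right
(28,15,27): 15²+27² = 954 > 784 = 28² → acute
(94,100,110): 94²+100² = 18836 > 12100 = 110² → acute
(153,135,72): 72²+135² = 23409 = 153² → right
(90,400,410): 90²+400² = 168100 = 410² → right
3 of the 5 are right.

3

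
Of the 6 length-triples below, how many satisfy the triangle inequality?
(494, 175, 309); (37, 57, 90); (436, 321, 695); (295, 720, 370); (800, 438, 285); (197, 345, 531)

3

(175,309,494): 175+309 ≤ 494 → not valid
(37,57,90): 37+57 > 90 → valid
(321,436,695): 321+436 > 695 → valid
(295,370,720): 295+370 ≤ 720 → not valid
(285,438,800): 285+438 ≤ 800 → not valid
(197,345,531): 197+345 > 531 → valid
3 of the 6 triples form a triangle.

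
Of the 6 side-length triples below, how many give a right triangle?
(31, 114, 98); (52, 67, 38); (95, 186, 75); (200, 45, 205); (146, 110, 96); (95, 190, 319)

2

(31,114,98): 31²+98² = 10565 < 12996 = 114² → obtuse
(52,67,38): 38²+52² = 4148 < 4489 = 67² → obtuse
(95,186,75): 75+95 ≤ 186, not a triangle
(200,45,205): 45²+200² = 42025 = 205² → right
(146,110,96): 96²+110² = 21316 = 146² → right
(95,190,319): 95+190 ≤ 319, not a triangle
2 of the 6 are right.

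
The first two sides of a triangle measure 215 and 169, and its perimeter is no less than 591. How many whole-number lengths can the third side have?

177

Triangle inequality: 46 < x < 384. Perimeter ≥ 591 gives x ≥ 591 − 215 − 169 = 207.
So 207 ≤ x < 384; integers 207 through 383: 177 values.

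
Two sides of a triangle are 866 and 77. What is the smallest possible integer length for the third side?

The third side must be strictly greater than |866 − 77| = 789.
The smallest integer above 789 is 790.

790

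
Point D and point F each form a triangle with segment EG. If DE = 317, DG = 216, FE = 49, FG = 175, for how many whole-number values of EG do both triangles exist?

From triangle DEG: 101 < EG < 533.
From triangle FEG: 126 < EG < 224.
Intersection: 126 < EG < 224, so integers 127 through 223: 97 values.

97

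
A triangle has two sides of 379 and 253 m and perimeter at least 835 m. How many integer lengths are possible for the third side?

Triangle inequality: 126 < x < 632. Perimeter ≥ 835 gives x ≥ 835 − 379 − 253 = 203.
So 203 ≤ x < 632; integers 203 through 631: 429 values.

429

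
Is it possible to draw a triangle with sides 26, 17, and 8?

The longest side is 26, but the other two sum to only 25.
25 < 26, so the triangle inequality fails.

No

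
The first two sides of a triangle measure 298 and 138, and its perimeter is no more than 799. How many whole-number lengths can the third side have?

203

Triangle inequality: 160 < x < 436. Perimeter ≤ 799 gives x ≤ 799 − 298 − 138 = 363.
So 160 < x ≤ 363; integers 161 through 363: 203 values.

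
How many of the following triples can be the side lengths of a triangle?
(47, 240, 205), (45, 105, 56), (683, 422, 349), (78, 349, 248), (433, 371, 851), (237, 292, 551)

2

(47,205,240): 47+205 > 240 → valid
(45,56,105): 45+56 ≤ 105 → not valid
(349,422,683): 349+422 > 683 → valid
(78,248,349): 78+248 ≤ 349 → not valid
(371,433,851): 371+433 ≤ 851 → not valid
(237,292,551): 237+292 ≤ 551 → not valid
2 of the 6 triples form a triangle.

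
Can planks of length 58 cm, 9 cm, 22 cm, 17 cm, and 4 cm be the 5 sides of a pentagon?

For a pentagon, each side must be shorter than the sum of the others.
Here the longest side is 58, but the remaining 4 sides sum to only 52.

No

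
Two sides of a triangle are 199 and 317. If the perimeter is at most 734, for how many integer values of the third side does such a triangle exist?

100

Triangle inequality: 118 < x < 516. Perimeter ≤ 734 gives x ≤ 734 − 199 − 317 = 218.
So 118 < x ≤ 218; integers 119 through 218: 100 values.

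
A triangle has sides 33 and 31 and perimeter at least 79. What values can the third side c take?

Triangle inequality alone gives 2 < c < 64.
The perimeter condition gives c ≥ 79 − 33 − 31 = 15.
Intersecting the two: 15 ≤ c < 64.

15 ≤ c < 64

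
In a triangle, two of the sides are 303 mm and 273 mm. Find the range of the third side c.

By the triangle inequality, c must be less than 303 + 273 = 576 and greater than |303 − 273| = 30.

30 < c < 576 (mm)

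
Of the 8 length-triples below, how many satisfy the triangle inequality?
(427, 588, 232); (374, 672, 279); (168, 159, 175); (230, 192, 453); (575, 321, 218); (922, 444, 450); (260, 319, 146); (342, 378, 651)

(232,427,588): 232+427 > 588 → valid
(279,374,672): 279+374 ≤ 672 → not valid
(159,168,175): 159+168 > 175 → valid
(192,230,453): 192+230 ≤ 453 → not valid
(218,321,575): 218+321 ≤ 575 → not valid
(444,450,922): 444+450 ≤ 922 → not valid
(146,260,319): 146+260 > 319 → valid
(342,378,651): 342+378 > 651 → valid
4 of the 8 triples form a triangle.

4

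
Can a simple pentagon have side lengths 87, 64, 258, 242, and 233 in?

Yes

A pentagon exists iff every side is shorter than the sum of the others — equivalently, the longest side is less than the sum of the rest.
Longest side 258 < 626 (sum of the remaining 4), so yes.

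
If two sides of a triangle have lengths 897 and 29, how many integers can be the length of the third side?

57

The third side lies in the open interval (868, 926).
Integers from 869 to 925 inclusive: 925 − 869 + 1 = 57.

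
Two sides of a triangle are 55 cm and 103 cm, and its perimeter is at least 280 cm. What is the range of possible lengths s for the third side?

122 ≤ s < 158 cm

Triangle inequality alone gives 48 < s < 158.
The perimeter condition gives s ≥ 280 − 55 − 103 = 122.
Intersecting the two: 122 ≤ s < 158.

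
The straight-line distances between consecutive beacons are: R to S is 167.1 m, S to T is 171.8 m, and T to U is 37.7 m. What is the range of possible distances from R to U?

0 ≤ RU ≤ 376.6 m

The maximum is all hops collinear in one direction: 167.1 + 171.8 + 37.7 = 376.6.
The longest hop is 171.8; the others sum to 204.8. Since 171.8 ≤ 204.8, the path can fold back on itself completely, so the minimum distance is 0.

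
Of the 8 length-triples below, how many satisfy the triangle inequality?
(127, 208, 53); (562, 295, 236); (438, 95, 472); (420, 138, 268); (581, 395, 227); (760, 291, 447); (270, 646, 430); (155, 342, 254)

4

(53,127,208): 53+127 ≤ 208 → not valid
(236,295,562): 236+295 ≤ 562 → not valid
(95,438,472): 95+438 > 472 → valid
(138,268,420): 138+268 ≤ 420 → not valid
(227,395,581): 227+395 > 581 → valid
(291,447,760): 291+447 ≤ 760 → not valid
(270,430,646): 270+430 > 646 → valid
(155,254,342): 155+254 > 342 → valid
4 of the 8 triples form a triangle.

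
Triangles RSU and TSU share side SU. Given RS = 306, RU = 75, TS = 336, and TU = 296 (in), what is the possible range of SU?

231 < SU < 381

From triangle RSU: |306 − 75| < SU < 306 + 75, i.e. 231 < SU < 381.
From triangle TSU: 40 < SU < 632.
Both must hold, so SU lies in the intersection.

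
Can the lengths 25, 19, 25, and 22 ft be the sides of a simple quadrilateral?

A quadrilateral exists iff every side is shorter than the sum of the others — equivalently, the longest side is less than the sum of the rest.
Longest side 25 < 66 (sum of the remaining 3), so yes.

Yes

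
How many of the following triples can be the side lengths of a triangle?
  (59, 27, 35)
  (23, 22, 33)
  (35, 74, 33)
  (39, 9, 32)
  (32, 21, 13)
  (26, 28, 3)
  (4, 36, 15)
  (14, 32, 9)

5

(27,35,59): 27+35 > 59 → valid
(22,23,33): 22+23 > 33 → valid
(33,35,74): 33+35 ≤ 74 → not valid
(9,32,39): 9+32 > 39 → valid
(13,21,32): 13+21 > 32 → valid
(3,26,28): 3+26 > 28 → valid
(4,15,36): 4+15 ≤ 36 → not valid
(9,14,32): 9+14 ≤ 32 → not valid
5 of the 8 triples form a triangle.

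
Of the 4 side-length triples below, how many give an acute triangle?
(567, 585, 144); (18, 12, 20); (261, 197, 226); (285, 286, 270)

(567,585,144): 144²+567² = 342225 = 585² → right
(18,12,20): 12²+18² = 468 > 400 = 20² → acute
(261,197,226): 197²+226² = 89885 > 68121 = 261² → acute
(285,286,270): 270²+285² = 154125 > 81796 = 286² → acute
3 of the 4 are acute.

3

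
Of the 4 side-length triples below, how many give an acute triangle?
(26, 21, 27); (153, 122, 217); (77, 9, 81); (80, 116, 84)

1

(26,21,27): 21²+26² = 1117 > 729 = 27² → acute
(153,122,217): 122²+153² = 38293 < 47089 = 217² → obtuse
(77,9,81): 9²+77² = 6010 < 6561 = 81² → obtuse
(80,116,84): 80²+84² = 13456 = 116² → right
1 of the 4 is acute.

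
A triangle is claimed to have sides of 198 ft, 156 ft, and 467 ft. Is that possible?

No

The longest side is 467, but the other two sum to only 354.
354 < 467, so the triangle inequality fails.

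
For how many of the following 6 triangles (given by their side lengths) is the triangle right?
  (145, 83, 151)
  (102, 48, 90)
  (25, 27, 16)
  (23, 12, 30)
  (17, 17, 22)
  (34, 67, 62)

1

(145,83,151): 83²+145² = 27914 > 22801 = 151² → acute
(102,48,90): 48²+90² = 10404 = 102² → right
(25,27,16): 16²+25² = 881 > 729 = 27² → acute
(23,12,30): 12²+23² = 673 < 900 = 30² → obtuse
(17,17,22): 17²+17² = 578 > 484 = 22² → acute
(34,67,62): 34²+62² = 5000 > 4489 = 67² → acute
1 of the 6 is right.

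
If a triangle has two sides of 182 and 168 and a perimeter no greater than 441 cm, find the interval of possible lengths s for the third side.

Triangle inequality alone gives 14 < s < 350.
The perimeter condition gives s ≤ 441 − 182 − 168 = 91.
Intersecting the two: 14 < s ≤ 91.

14 < s ≤ 91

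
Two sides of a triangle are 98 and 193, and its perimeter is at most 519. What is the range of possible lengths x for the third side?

Triangle inequality alone gives 95 < x < 291.
The perimeter condition gives x ≤ 519 − 98 − 193 = 228.
Intersecting the two: 95 < x ≤ 228.

95 < x ≤ 228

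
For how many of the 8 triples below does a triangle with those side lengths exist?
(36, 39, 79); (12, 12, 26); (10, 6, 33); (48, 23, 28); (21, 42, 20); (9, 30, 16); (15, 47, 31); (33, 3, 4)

(36,39,79): 36+39 ≤ 79 → not valid
(12,12,26): 12+12 ≤ 26 → not valid
(6,10,33): 6+10 ≤ 33 → not valid
(23,28,48): 23+28 > 48 → valid
(20,21,42): 20+21 ≤ 42 → not valid
(9,16,30): 9+16 ≤ 30 → not valid
(15,31,47): 15+31 ≤ 47 → not valid
(3,4,33): 3+4 ≤ 33 → not valid
1 of the 8 triples forms a triangle.

1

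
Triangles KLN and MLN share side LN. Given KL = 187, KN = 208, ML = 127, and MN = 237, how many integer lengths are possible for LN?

253

From triangle KLN: 21 < LN < 395.
From triangle MLN: 110 < LN < 364.
Intersection: 110 < LN < 364, so integers 111 through 363: 253 values.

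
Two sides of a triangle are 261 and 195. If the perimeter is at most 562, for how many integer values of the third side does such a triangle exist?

Triangle inequality: 66 < x < 456. Perimeter ≤ 562 gives x ≤ 562 − 261 − 195 = 106.
So 66 < x ≤ 106; integers 67 through 106: 40 values.

40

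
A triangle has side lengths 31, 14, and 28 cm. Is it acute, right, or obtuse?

acute

Compare the square of the longest side to the sum of squares of the other two: 14² + 28² = 980 > 961 = 31².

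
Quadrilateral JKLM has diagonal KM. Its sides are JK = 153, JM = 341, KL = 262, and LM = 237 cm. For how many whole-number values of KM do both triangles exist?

From triangle JKM: 188 < KM < 494.
From triangle LKM: 25 < KM < 499.
Intersection: 188 < KM < 494, so integers 189 through 493: 305 values.

305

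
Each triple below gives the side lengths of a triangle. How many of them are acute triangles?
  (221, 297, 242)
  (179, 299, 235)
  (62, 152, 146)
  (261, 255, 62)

(221,297,242): 221²+242² = 107405 > 88209 = 297² → acute
(179,299,235): 179²+235² = 87266 < 89401 = 299² → obtuse
(62,152,146): 62²+146² = 25160 > 23104 = 152² → acute
(261,255,62): 62²+255² = 68869 > 68121 = 261² → acute
3 of the 4 are acute.

3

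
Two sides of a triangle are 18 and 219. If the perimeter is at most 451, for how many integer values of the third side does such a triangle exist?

13

Triangle inequality: 201 < x < 237. Perimeter ≤ 451 gives x ≤ 451 − 18 − 219 = 214.
So 201 < x ≤ 214; integers 202 through 214: 13 values.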